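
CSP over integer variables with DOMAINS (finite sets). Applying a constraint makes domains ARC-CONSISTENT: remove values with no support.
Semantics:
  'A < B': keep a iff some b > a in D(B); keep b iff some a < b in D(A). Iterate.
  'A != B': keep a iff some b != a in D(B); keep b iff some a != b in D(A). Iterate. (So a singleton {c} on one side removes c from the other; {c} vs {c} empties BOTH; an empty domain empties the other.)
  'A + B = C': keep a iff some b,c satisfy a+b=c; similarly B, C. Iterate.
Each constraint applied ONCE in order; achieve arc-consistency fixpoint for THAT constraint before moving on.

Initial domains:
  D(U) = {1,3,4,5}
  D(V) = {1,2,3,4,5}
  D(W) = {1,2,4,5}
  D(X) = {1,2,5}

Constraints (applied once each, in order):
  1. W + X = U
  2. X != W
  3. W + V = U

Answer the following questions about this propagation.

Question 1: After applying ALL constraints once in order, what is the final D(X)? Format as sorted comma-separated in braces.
Answer: {1,2}

Derivation:
Constraint 1 (W + X = U) on D(W)={1,2,4,5} D(X)={1,2,5} D(U)={1,3,4,5}: W {1,2,4,5}->{1,2,4}; X {1,2,5}->{1,2}; U {1,3,4,5}->{3,4,5}
Constraint 2 (X != W) on D(X)={1,2} D(W)={1,2,4}: no change
Constraint 3 (W + V = U) on D(W)={1,2,4} D(V)={1,2,3,4,5} D(U)={3,4,5}: V {1,2,3,4,5}->{1,2,3,4}
So after all 3 constraints: D(X) = {1,2}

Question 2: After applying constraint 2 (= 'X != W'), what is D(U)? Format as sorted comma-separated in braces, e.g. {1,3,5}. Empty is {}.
Constraint 1 (W + X = U) on D(W)={1,2,4,5} D(X)={1,2,5} D(U)={1,3,4,5}: W {1,2,4,5}->{1,2,4}; X {1,2,5}->{1,2}; U {1,3,4,5}->{3,4,5}
Constraint 2 (X != W) on D(X)={1,2} D(W)={1,2,4}: no change
So after constraint 2: D(U) = {3,4,5}

Answer: {3,4,5}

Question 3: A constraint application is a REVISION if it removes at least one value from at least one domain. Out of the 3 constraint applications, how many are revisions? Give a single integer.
Answer: 2

Derivation:
Constraint 1 (W + X = U) on D(W)={1,2,4,5} D(X)={1,2,5} D(U)={1,3,4,5}: W {1,2,4,5}->{1,2,4}; X {1,2,5}->{1,2}; U {1,3,4,5}->{3,4,5} => REVISION
Constraint 2 (X != W) on D(X)={1,2} D(W)={1,2,4}: no change => not a revision
Constraint 3 (W + V = U) on D(W)={1,2,4} D(V)={1,2,3,4,5} D(U)={3,4,5}: V {1,2,3,4,5}->{1,2,3,4} => REVISION
Total revisions = 2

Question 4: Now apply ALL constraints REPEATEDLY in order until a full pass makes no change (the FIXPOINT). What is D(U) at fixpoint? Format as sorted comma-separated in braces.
Answer: {3,4,5}

Derivation:
pass 0 (initial): D(U)={1,3,4,5}
pass 1: U {1,3,4,5}->{3,4,5}; V {1,2,3,4,5}->{1,2,3,4}; W {1,2,4,5}->{1,2,4}; X {1,2,5}->{1,2}
pass 2: no change
Fixpoint after 2 passes: D(U) = {3,4,5}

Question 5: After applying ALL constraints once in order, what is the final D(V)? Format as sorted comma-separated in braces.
Constraint 1 (W + X = U) on D(W)={1,2,4,5} D(X)={1,2,5} D(U)={1,3,4,5}: W {1,2,4,5}->{1,2,4}; X {1,2,5}->{1,2}; U {1,3,4,5}->{3,4,5}
Constraint 2 (X != W) on D(X)={1,2} D(W)={1,2,4}: no change
Constraint 3 (W + V = U) on D(W)={1,2,4} D(V)={1,2,3,4,5} D(U)={3,4,5}: V {1,2,3,4,5}->{1,2,3,4}
So after all 3 constraints: D(V) = {1,2,3,4}

Answer: {1,2,3,4}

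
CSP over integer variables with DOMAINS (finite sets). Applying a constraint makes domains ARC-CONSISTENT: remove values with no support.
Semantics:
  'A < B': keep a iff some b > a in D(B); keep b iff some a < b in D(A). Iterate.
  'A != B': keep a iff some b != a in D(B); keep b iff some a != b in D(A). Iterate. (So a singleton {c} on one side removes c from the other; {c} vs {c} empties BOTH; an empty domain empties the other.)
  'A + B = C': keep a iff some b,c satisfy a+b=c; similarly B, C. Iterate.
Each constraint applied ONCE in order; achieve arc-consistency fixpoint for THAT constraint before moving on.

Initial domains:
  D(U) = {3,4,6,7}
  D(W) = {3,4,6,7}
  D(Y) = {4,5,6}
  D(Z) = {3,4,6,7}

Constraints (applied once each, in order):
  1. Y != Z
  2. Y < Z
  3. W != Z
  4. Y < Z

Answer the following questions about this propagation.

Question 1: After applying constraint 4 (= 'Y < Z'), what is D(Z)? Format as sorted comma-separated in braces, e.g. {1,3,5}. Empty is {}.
Answer: {6,7}

Derivation:
Constraint 1 (Y != Z) on D(Y)={4,5,6} D(Z)={3,4,6,7}: no change
Constraint 2 (Y < Z) on D(Y)={4,5,6} D(Z)={3,4,6,7}: Z {3,4,6,7}->{6,7}
Constraint 3 (W != Z) on D(W)={3,4,6,7} D(Z)={6,7}: no change
Constraint 4 (Y < Z) on D(Y)={4,5,6} D(Z)={6,7}: no change
So after constraint 4: D(Z) = {6,7}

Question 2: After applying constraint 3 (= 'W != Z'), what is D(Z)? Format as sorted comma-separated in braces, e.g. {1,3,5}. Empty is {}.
Answer: {6,7}

Derivation:
Constraint 1 (Y != Z) on D(Y)={4,5,6} D(Z)={3,4,6,7}: no change
Constraint 2 (Y < Z) on D(Y)={4,5,6} D(Z)={3,4,6,7}: Z {3,4,6,7}->{6,7}
Constraint 3 (W != Z) on D(W)={3,4,6,7} D(Z)={6,7}: no change
So after constraint 3: D(Z) = {6,7}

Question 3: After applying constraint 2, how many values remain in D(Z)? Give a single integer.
Answer: 2

Derivation:
Constraint 1 (Y != Z) on D(Y)={4,5,6} D(Z)={3,4,6,7}: no change
Constraint 2 (Y < Z) on D(Y)={4,5,6} D(Z)={3,4,6,7}: Z {3,4,6,7}->{6,7}
So after constraint 2: D(Z)={6,7}, size = 2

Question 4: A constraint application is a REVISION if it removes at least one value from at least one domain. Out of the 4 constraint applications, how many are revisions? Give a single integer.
Answer: 1

Derivation:
Constraint 1 (Y != Z) on D(Y)={4,5,6} D(Z)={3,4,6,7}: no change => not a revision
Constraint 2 (Y < Z) on D(Y)={4,5,6} D(Z)={3,4,6,7}: Z {3,4,6,7}->{6,7} => REVISION
Constraint 3 (W != Z) on D(W)={3,4,6,7} D(Z)={6,7}: no change => not a revision
Constraint 4 (Y < Z) on D(Y)={4,5,6} D(Z)={6,7}: no change => not a revision
Total revisions = 1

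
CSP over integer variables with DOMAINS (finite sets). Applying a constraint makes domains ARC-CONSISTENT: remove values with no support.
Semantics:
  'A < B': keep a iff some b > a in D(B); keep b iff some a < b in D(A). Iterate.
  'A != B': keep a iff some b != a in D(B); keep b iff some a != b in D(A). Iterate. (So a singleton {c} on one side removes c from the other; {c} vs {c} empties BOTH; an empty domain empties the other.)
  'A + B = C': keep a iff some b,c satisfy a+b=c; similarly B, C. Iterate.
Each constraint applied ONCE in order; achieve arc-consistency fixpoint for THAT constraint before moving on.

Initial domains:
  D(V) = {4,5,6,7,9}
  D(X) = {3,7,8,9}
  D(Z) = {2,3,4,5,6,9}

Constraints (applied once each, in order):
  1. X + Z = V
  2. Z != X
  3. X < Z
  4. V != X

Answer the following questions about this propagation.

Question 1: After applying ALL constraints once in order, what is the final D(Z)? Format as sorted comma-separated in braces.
Constraint 1 (X + Z = V) on D(X)={3,7,8,9} D(Z)={2,3,4,5,6,9} D(V)={4,5,6,7,9}: X {3,7,8,9}->{3,7}; Z {2,3,4,5,6,9}->{2,3,4,6}; V {4,5,6,7,9}->{5,6,7,9}
Constraint 2 (Z != X) on D(Z)={2,3,4,6} D(X)={3,7}: no change
Constraint 3 (X < Z) on D(X)={3,7} D(Z)={2,3,4,6}: X {3,7}->{3}; Z {2,3,4,6}->{4,6}
Constraint 4 (V != X) on D(V)={5,6,7,9} D(X)={3}: no change
So after all 4 constraints: D(Z) = {4,6}

Answer: {4,6}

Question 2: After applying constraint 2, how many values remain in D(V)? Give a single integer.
Answer: 4

Derivation:
Constraint 1 (X + Z = V) on D(X)={3,7,8,9} D(Z)={2,3,4,5,6,9} D(V)={4,5,6,7,9}: X {3,7,8,9}->{3,7}; Z {2,3,4,5,6,9}->{2,3,4,6}; V {4,5,6,7,9}->{5,6,7,9}
Constraint 2 (Z != X) on D(Z)={2,3,4,6} D(X)={3,7}: no change
So after constraint 2: D(V)={5,6,7,9}, size = 4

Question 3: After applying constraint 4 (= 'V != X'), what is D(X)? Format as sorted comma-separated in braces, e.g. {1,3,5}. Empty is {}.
Constraint 1 (X + Z = V) on D(X)={3,7,8,9} D(Z)={2,3,4,5,6,9} D(V)={4,5,6,7,9}: X {3,7,8,9}->{3,7}; Z {2,3,4,5,6,9}->{2,3,4,6}; V {4,5,6,7,9}->{5,6,7,9}
Constraint 2 (Z != X) on D(Z)={2,3,4,6} D(X)={3,7}: no change
Constraint 3 (X < Z) on D(X)={3,7} D(Z)={2,3,4,6}: X {3,7}->{3}; Z {2,3,4,6}->{4,6}
Constraint 4 (V != X) on D(V)={5,6,7,9} D(X)={3}: no change
So after constraint 4: D(X) = {3}

Answer: {3}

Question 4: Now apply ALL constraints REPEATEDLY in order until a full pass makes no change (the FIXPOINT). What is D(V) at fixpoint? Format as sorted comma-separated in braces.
pass 0 (initial): D(V)={4,5,6,7,9}
pass 1: V {4,5,6,7,9}->{5,6,7,9}; X {3,7,8,9}->{3}; Z {2,3,4,5,6,9}->{4,6}
pass 2: V {5,6,7,9}->{7,9}
pass 3: no change
Fixpoint after 3 passes: D(V) = {7,9}

Answer: {7,9}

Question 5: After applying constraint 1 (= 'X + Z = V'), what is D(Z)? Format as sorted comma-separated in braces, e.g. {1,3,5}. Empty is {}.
Constraint 1 (X + Z = V) on D(X)={3,7,8,9} D(Z)={2,3,4,5,6,9} D(V)={4,5,6,7,9}: X {3,7,8,9}->{3,7}; Z {2,3,4,5,6,9}->{2,3,4,6}; V {4,5,6,7,9}->{5,6,7,9}
So after constraint 1: D(Z) = {2,3,4,6}

Answer: {2,3,4,6}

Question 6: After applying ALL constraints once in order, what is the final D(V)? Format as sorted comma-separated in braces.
Constraint 1 (X + Z = V) on D(X)={3,7,8,9} D(Z)={2,3,4,5,6,9} D(V)={4,5,6,7,9}: X {3,7,8,9}->{3,7}; Z {2,3,4,5,6,9}->{2,3,4,6}; V {4,5,6,7,9}->{5,6,7,9}
Constraint 2 (Z != X) on D(Z)={2,3,4,6} D(X)={3,7}: no change
Constraint 3 (X < Z) on D(X)={3,7} D(Z)={2,3,4,6}: X {3,7}->{3}; Z {2,3,4,6}->{4,6}
Constraint 4 (V != X) on D(V)={5,6,7,9} D(X)={3}: no change
So after all 4 constraints: D(V) = {5,6,7,9}

Answer: {5,6,7,9}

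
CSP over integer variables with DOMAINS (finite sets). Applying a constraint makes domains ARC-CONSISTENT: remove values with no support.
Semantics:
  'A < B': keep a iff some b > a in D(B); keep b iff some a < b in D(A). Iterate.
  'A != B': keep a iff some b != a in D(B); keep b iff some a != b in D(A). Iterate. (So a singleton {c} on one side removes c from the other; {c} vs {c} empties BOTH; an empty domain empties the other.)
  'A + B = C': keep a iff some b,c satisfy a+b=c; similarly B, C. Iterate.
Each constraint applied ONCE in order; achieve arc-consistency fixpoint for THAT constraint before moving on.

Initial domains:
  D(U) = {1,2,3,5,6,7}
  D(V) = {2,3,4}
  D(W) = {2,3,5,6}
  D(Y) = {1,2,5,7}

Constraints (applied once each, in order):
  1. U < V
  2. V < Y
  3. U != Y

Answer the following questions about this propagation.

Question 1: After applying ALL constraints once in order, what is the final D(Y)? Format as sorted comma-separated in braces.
Constraint 1 (U < V) on D(U)={1,2,3,5,6,7} D(V)={2,3,4}: U {1,2,3,5,6,7}->{1,2,3}
Constraint 2 (V < Y) on D(V)={2,3,4} D(Y)={1,2,5,7}: Y {1,2,5,7}->{5,7}
Constraint 3 (U != Y) on D(U)={1,2,3} D(Y)={5,7}: no change
So after all 3 constraints: D(Y) = {5,7}

Answer: {5,7}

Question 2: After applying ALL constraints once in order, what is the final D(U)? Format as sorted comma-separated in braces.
Answer: {1,2,3}

Derivation:
Constraint 1 (U < V) on D(U)={1,2,3,5,6,7} D(V)={2,3,4}: U {1,2,3,5,6,7}->{1,2,3}
Constraint 2 (V < Y) on D(V)={2,3,4} D(Y)={1,2,5,7}: Y {1,2,5,7}->{5,7}
Constraint 3 (U != Y) on D(U)={1,2,3} D(Y)={5,7}: no change
So after all 3 constraints: D(U) = {1,2,3}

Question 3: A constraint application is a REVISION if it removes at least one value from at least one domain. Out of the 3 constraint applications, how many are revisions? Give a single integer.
Answer: 2

Derivation:
Constraint 1 (U < V) on D(U)={1,2,3,5,6,7} D(V)={2,3,4}: U {1,2,3,5,6,7}->{1,2,3} => REVISION
Constraint 2 (V < Y) on D(V)={2,3,4} D(Y)={1,2,5,7}: Y {1,2,5,7}->{5,7} => REVISION
Constraint 3 (U != Y) on D(U)={1,2,3} D(Y)={5,7}: no change => not a revision
Total revisions = 2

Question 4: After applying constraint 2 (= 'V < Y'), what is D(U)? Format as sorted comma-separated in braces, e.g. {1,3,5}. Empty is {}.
Constraint 1 (U < V) on D(U)={1,2,3,5,6,7} D(V)={2,3,4}: U {1,2,3,5,6,7}->{1,2,3}
Constraint 2 (V < Y) on D(V)={2,3,4} D(Y)={1,2,5,7}: Y {1,2,5,7}->{5,7}
So after constraint 2: D(U) = {1,2,3}

Answer: {1,2,3}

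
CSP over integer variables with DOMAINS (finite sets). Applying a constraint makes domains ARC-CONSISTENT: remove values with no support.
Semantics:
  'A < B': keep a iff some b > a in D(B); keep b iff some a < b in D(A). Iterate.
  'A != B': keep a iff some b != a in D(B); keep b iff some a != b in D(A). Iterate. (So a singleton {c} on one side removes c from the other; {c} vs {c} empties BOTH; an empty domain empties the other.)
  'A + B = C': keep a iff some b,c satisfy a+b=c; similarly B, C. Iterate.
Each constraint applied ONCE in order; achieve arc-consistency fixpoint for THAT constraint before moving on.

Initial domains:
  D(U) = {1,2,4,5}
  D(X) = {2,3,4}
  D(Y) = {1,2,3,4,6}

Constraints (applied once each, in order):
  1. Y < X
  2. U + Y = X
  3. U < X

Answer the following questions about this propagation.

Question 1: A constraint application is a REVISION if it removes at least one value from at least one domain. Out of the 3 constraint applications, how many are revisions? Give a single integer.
Constraint 1 (Y < X) on D(Y)={1,2,3,4,6} D(X)={2,3,4}: Y {1,2,3,4,6}->{1,2,3} => REVISION
Constraint 2 (U + Y = X) on D(U)={1,2,4,5} D(Y)={1,2,3} D(X)={2,3,4}: U {1,2,4,5}->{1,2} => REVISION
Constraint 3 (U < X) on D(U)={1,2} D(X)={2,3,4}: no change => not a revision
Total revisions = 2

Answer: 2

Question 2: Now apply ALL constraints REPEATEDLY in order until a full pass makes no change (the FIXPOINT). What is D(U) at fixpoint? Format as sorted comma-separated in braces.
Answer: {1,2}

Derivation:
pass 0 (initial): D(U)={1,2,4,5}
pass 1: U {1,2,4,5}->{1,2}; Y {1,2,3,4,6}->{1,2,3}
pass 2: no change
Fixpoint after 2 passes: D(U) = {1,2}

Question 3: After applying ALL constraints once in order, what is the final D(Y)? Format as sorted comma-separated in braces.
Answer: {1,2,3}

Derivation:
Constraint 1 (Y < X) on D(Y)={1,2,3,4,6} D(X)={2,3,4}: Y {1,2,3,4,6}->{1,2,3}
Constraint 2 (U + Y = X) on D(U)={1,2,4,5} D(Y)={1,2,3} D(X)={2,3,4}: U {1,2,4,5}->{1,2}
Constraint 3 (U < X) on D(U)={1,2} D(X)={2,3,4}: no change
So after all 3 constraints: D(Y) = {1,2,3}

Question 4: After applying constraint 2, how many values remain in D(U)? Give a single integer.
Answer: 2

Derivation:
Constraint 1 (Y < X) on D(Y)={1,2,3,4,6} D(X)={2,3,4}: Y {1,2,3,4,6}->{1,2,3}
Constraint 2 (U + Y = X) on D(U)={1,2,4,5} D(Y)={1,2,3} D(X)={2,3,4}: U {1,2,4,5}->{1,2}
So after constraint 2: D(U)={1,2}, size = 2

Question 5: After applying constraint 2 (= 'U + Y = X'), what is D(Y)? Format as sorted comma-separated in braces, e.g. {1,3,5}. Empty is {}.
Constraint 1 (Y < X) on D(Y)={1,2,3,4,6} D(X)={2,3,4}: Y {1,2,3,4,6}->{1,2,3}
Constraint 2 (U + Y = X) on D(U)={1,2,4,5} D(Y)={1,2,3} D(X)={2,3,4}: U {1,2,4,5}->{1,2}
So after constraint 2: D(Y) = {1,2,3}

Answer: {1,2,3}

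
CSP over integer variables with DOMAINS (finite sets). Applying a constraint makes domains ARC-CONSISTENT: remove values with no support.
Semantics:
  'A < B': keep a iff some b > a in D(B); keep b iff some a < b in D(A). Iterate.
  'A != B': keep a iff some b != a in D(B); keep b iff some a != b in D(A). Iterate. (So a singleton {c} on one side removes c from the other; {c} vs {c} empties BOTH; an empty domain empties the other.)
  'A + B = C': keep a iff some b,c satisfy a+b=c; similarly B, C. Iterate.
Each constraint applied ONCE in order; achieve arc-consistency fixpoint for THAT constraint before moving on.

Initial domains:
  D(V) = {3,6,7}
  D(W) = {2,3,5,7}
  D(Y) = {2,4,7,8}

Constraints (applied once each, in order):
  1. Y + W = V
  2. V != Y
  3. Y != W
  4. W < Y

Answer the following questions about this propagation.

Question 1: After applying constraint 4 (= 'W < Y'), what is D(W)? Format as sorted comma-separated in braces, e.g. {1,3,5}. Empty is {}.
Answer: {2,3}

Derivation:
Constraint 1 (Y + W = V) on D(Y)={2,4,7,8} D(W)={2,3,5,7} D(V)={3,6,7}: Y {2,4,7,8}->{2,4}; W {2,3,5,7}->{2,3,5}; V {3,6,7}->{6,7}
Constraint 2 (V != Y) on D(V)={6,7} D(Y)={2,4}: no change
Constraint 3 (Y != W) on D(Y)={2,4} D(W)={2,3,5}: no change
Constraint 4 (W < Y) on D(W)={2,3,5} D(Y)={2,4}: W {2,3,5}->{2,3}; Y {2,4}->{4}
So after constraint 4: D(W) = {2,3}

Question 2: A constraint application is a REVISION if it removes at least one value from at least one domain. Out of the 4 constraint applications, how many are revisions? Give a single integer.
Answer: 2

Derivation:
Constraint 1 (Y + W = V) on D(Y)={2,4,7,8} D(W)={2,3,5,7} D(V)={3,6,7}: Y {2,4,7,8}->{2,4}; W {2,3,5,7}->{2,3,5}; V {3,6,7}->{6,7} => REVISION
Constraint 2 (V != Y) on D(V)={6,7} D(Y)={2,4}: no change => not a revision
Constraint 3 (Y != W) on D(Y)={2,4} D(W)={2,3,5}: no change => not a revision
Constraint 4 (W < Y) on D(W)={2,3,5} D(Y)={2,4}: W {2,3,5}->{2,3}; Y {2,4}->{4} => REVISION
Total revisions = 2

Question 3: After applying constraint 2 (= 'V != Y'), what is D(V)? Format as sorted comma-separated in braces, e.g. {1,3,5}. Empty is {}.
Answer: {6,7}

Derivation:
Constraint 1 (Y + W = V) on D(Y)={2,4,7,8} D(W)={2,3,5,7} D(V)={3,6,7}: Y {2,4,7,8}->{2,4}; W {2,3,5,7}->{2,3,5}; V {3,6,7}->{6,7}
Constraint 2 (V != Y) on D(V)={6,7} D(Y)={2,4}: no change
So after constraint 2: D(V) = {6,7}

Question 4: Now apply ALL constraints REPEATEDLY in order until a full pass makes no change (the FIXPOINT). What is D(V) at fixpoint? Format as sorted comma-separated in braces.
pass 0 (initial): D(V)={3,6,7}
pass 1: V {3,6,7}->{6,7}; W {2,3,5,7}->{2,3}; Y {2,4,7,8}->{4}
pass 2: no change
Fixpoint after 2 passes: D(V) = {6,7}

Answer: {6,7}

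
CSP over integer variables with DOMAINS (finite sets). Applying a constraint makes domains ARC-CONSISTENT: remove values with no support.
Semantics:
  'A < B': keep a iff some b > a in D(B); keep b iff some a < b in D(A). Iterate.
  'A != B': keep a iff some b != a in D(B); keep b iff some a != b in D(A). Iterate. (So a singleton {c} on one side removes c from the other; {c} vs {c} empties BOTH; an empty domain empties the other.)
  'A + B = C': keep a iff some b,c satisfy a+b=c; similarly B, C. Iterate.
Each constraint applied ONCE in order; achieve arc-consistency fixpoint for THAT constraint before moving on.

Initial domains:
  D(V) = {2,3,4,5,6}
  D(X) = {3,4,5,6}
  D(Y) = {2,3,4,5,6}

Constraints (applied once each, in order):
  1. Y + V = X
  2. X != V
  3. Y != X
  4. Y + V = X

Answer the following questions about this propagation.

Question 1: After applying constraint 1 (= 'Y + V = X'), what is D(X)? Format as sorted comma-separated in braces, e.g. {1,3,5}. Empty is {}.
Answer: {4,5,6}

Derivation:
Constraint 1 (Y + V = X) on D(Y)={2,3,4,5,6} D(V)={2,3,4,5,6} D(X)={3,4,5,6}: Y {2,3,4,5,6}->{2,3,4}; V {2,3,4,5,6}->{2,3,4}; X {3,4,5,6}->{4,5,6}
So after constraint 1: D(X) = {4,5,6}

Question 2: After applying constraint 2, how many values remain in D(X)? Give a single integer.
Constraint 1 (Y + V = X) on D(Y)={2,3,4,5,6} D(V)={2,3,4,5,6} D(X)={3,4,5,6}: Y {2,3,4,5,6}->{2,3,4}; V {2,3,4,5,6}->{2,3,4}; X {3,4,5,6}->{4,5,6}
Constraint 2 (X != V) on D(X)={4,5,6} D(V)={2,3,4}: no change
So after constraint 2: D(X)={4,5,6}, size = 3

Answer: 3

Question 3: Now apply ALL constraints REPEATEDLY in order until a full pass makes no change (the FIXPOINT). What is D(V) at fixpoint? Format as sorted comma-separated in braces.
Answer: {2,3,4}

Derivation:
pass 0 (initial): D(V)={2,3,4,5,6}
pass 1: V {2,3,4,5,6}->{2,3,4}; X {3,4,5,6}->{4,5,6}; Y {2,3,4,5,6}->{2,3,4}
pass 2: no change
Fixpoint after 2 passes: D(V) = {2,3,4}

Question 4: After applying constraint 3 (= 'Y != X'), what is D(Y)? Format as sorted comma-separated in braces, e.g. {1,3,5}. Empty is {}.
Answer: {2,3,4}

Derivation:
Constraint 1 (Y + V = X) on D(Y)={2,3,4,5,6} D(V)={2,3,4,5,6} D(X)={3,4,5,6}: Y {2,3,4,5,6}->{2,3,4}; V {2,3,4,5,6}->{2,3,4}; X {3,4,5,6}->{4,5,6}
Constraint 2 (X != V) on D(X)={4,5,6} D(V)={2,3,4}: no change
Constraint 3 (Y != X) on D(Y)={2,3,4} D(X)={4,5,6}: no change
So after constraint 3: D(Y) = {2,3,4}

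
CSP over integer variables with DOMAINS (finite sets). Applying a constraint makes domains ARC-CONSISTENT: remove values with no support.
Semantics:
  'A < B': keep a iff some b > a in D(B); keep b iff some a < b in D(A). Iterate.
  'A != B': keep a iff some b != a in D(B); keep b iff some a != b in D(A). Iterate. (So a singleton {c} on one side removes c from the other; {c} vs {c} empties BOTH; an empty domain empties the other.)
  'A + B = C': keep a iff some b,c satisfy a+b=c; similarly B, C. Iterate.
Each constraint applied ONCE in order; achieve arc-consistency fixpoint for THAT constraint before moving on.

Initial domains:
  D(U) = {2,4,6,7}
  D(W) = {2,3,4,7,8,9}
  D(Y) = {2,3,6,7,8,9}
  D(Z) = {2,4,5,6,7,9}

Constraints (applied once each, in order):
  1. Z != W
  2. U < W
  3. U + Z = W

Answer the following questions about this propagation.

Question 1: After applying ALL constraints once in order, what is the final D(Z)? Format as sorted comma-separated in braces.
Constraint 1 (Z != W) on D(Z)={2,4,5,6,7,9} D(W)={2,3,4,7,8,9}: no change
Constraint 2 (U < W) on D(U)={2,4,6,7} D(W)={2,3,4,7,8,9}: W {2,3,4,7,8,9}->{3,4,7,8,9}
Constraint 3 (U + Z = W) on D(U)={2,4,6,7} D(Z)={2,4,5,6,7,9} D(W)={3,4,7,8,9}: Z {2,4,5,6,7,9}->{2,4,5,6,7}; W {3,4,7,8,9}->{4,7,8,9}
So after all 3 constraints: D(Z) = {2,4,5,6,7}

Answer: {2,4,5,6,7}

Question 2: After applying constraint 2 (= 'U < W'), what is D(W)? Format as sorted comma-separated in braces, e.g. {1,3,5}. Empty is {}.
Answer: {3,4,7,8,9}

Derivation:
Constraint 1 (Z != W) on D(Z)={2,4,5,6,7,9} D(W)={2,3,4,7,8,9}: no change
Constraint 2 (U < W) on D(U)={2,4,6,7} D(W)={2,3,4,7,8,9}: W {2,3,4,7,8,9}->{3,4,7,8,9}
So after constraint 2: D(W) = {3,4,7,8,9}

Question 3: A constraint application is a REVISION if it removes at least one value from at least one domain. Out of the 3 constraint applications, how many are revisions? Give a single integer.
Answer: 2

Derivation:
Constraint 1 (Z != W) on D(Z)={2,4,5,6,7,9} D(W)={2,3,4,7,8,9}: no change => not a revision
Constraint 2 (U < W) on D(U)={2,4,6,7} D(W)={2,3,4,7,8,9}: W {2,3,4,7,8,9}->{3,4,7,8,9} => REVISION
Constraint 3 (U + Z = W) on D(U)={2,4,6,7} D(Z)={2,4,5,6,7,9} D(W)={3,4,7,8,9}: Z {2,4,5,6,7,9}->{2,4,5,6,7}; W {3,4,7,8,9}->{4,7,8,9} => REVISION
Total revisions = 2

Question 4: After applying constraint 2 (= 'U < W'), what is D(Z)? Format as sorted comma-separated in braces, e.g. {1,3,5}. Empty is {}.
Answer: {2,4,5,6,7,9}

Derivation:
Constraint 1 (Z != W) on D(Z)={2,4,5,6,7,9} D(W)={2,3,4,7,8,9}: no change
Constraint 2 (U < W) on D(U)={2,4,6,7} D(W)={2,3,4,7,8,9}: W {2,3,4,7,8,9}->{3,4,7,8,9}
So after constraint 2: D(Z) = {2,4,5,6,7,9}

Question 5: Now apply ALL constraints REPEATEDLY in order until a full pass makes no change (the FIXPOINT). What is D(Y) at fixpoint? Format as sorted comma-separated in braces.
pass 0 (initial): D(Y)={2,3,6,7,8,9}
pass 1: W {2,3,4,7,8,9}->{4,7,8,9}; Z {2,4,5,6,7,9}->{2,4,5,6,7}
pass 2: no change
Fixpoint after 2 passes: D(Y) = {2,3,6,7,8,9}

Answer: {2,3,6,7,8,9}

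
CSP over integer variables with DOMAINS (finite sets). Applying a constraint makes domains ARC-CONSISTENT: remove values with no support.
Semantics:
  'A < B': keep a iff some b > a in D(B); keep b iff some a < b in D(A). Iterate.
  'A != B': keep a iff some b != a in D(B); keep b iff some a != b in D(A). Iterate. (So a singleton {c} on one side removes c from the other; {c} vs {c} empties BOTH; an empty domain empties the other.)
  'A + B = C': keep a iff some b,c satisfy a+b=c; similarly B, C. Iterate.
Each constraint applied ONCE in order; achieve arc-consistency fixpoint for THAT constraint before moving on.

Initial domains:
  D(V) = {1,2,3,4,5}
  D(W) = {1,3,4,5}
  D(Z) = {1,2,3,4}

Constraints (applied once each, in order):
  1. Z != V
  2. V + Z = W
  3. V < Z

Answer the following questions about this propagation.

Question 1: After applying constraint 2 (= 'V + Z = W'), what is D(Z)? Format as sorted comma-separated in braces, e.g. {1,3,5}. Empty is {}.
Constraint 1 (Z != V) on D(Z)={1,2,3,4} D(V)={1,2,3,4,5}: no change
Constraint 2 (V + Z = W) on D(V)={1,2,3,4,5} D(Z)={1,2,3,4} D(W)={1,3,4,5}: V {1,2,3,4,5}->{1,2,3,4}; W {1,3,4,5}->{3,4,5}
So after constraint 2: D(Z) = {1,2,3,4}

Answer: {1,2,3,4}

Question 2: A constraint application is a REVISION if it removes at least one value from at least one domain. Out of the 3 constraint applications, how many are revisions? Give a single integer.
Constraint 1 (Z != V) on D(Z)={1,2,3,4} D(V)={1,2,3,4,5}: no change => not a revision
Constraint 2 (V + Z = W) on D(V)={1,2,3,4,5} D(Z)={1,2,3,4} D(W)={1,3,4,5}: V {1,2,3,4,5}->{1,2,3,4}; W {1,3,4,5}->{3,4,5} => REVISION
Constraint 3 (V < Z) on D(V)={1,2,3,4} D(Z)={1,2,3,4}: V {1,2,3,4}->{1,2,3}; Z {1,2,3,4}->{2,3,4} => REVISION
Total revisions = 2

Answer: 2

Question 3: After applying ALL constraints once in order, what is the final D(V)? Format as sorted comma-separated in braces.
Answer: {1,2,3}

Derivation:
Constraint 1 (Z != V) on D(Z)={1,2,3,4} D(V)={1,2,3,4,5}: no change
Constraint 2 (V + Z = W) on D(V)={1,2,3,4,5} D(Z)={1,2,3,4} D(W)={1,3,4,5}: V {1,2,3,4,5}->{1,2,3,4}; W {1,3,4,5}->{3,4,5}
Constraint 3 (V < Z) on D(V)={1,2,3,4} D(Z)={1,2,3,4}: V {1,2,3,4}->{1,2,3}; Z {1,2,3,4}->{2,3,4}
So after all 3 constraints: D(V) = {1,2,3}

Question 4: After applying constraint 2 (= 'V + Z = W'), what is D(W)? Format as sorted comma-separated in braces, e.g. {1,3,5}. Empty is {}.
Answer: {3,4,5}

Derivation:
Constraint 1 (Z != V) on D(Z)={1,2,3,4} D(V)={1,2,3,4,5}: no change
Constraint 2 (V + Z = W) on D(V)={1,2,3,4,5} D(Z)={1,2,3,4} D(W)={1,3,4,5}: V {1,2,3,4,5}->{1,2,3,4}; W {1,3,4,5}->{3,4,5}
So after constraint 2: D(W) = {3,4,5}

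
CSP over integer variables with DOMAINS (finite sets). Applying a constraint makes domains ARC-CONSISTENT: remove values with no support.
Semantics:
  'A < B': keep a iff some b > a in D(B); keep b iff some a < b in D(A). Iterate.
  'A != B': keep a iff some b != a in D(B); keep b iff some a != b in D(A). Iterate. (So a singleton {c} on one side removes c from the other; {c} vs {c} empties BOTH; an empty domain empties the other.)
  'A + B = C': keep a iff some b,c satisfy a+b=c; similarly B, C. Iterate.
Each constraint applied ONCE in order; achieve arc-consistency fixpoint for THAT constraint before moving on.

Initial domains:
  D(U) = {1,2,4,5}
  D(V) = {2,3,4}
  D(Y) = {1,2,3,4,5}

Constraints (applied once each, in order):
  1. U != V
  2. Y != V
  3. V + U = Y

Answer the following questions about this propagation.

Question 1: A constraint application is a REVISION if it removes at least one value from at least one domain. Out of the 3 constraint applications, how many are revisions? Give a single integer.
Answer: 1

Derivation:
Constraint 1 (U != V) on D(U)={1,2,4,5} D(V)={2,3,4}: no change => not a revision
Constraint 2 (Y != V) on D(Y)={1,2,3,4,5} D(V)={2,3,4}: no change => not a revision
Constraint 3 (V + U = Y) on D(V)={2,3,4} D(U)={1,2,4,5} D(Y)={1,2,3,4,5}: U {1,2,4,5}->{1,2}; Y {1,2,3,4,5}->{3,4,5} => REVISION
Total revisions = 1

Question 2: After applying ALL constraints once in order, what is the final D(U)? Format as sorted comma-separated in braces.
Answer: {1,2}

Derivation:
Constraint 1 (U != V) on D(U)={1,2,4,5} D(V)={2,3,4}: no change
Constraint 2 (Y != V) on D(Y)={1,2,3,4,5} D(V)={2,3,4}: no change
Constraint 3 (V + U = Y) on D(V)={2,3,4} D(U)={1,2,4,5} D(Y)={1,2,3,4,5}: U {1,2,4,5}->{1,2}; Y {1,2,3,4,5}->{3,4,5}
So after all 3 constraints: D(U) = {1,2}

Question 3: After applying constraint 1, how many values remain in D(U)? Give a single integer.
Answer: 4

Derivation:
Constraint 1 (U != V) on D(U)={1,2,4,5} D(V)={2,3,4}: no change
So after constraint 1: D(U)={1,2,4,5}, size = 4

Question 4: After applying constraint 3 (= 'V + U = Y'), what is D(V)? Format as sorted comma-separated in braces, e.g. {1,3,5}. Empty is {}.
Constraint 1 (U != V) on D(U)={1,2,4,5} D(V)={2,3,4}: no change
Constraint 2 (Y != V) on D(Y)={1,2,3,4,5} D(V)={2,3,4}: no change
Constraint 3 (V + U = Y) on D(V)={2,3,4} D(U)={1,2,4,5} D(Y)={1,2,3,4,5}: U {1,2,4,5}->{1,2}; Y {1,2,3,4,5}->{3,4,5}
So after constraint 3: D(V) = {2,3,4}

Answer: {2,3,4}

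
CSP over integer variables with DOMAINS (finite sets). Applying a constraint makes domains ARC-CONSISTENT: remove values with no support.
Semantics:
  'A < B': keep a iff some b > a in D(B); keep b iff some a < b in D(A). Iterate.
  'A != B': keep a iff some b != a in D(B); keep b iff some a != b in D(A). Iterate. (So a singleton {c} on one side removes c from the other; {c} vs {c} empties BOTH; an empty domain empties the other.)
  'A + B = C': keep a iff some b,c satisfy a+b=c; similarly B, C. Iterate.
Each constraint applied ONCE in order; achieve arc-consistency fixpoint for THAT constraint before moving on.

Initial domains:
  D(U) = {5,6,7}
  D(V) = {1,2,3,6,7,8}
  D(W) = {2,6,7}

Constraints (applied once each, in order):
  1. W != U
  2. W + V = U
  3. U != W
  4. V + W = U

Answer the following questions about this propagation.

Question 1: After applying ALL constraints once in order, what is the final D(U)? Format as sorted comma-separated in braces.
Constraint 1 (W != U) on D(W)={2,6,7} D(U)={5,6,7}: no change
Constraint 2 (W + V = U) on D(W)={2,6,7} D(V)={1,2,3,6,7,8} D(U)={5,6,7}: W {2,6,7}->{2,6}; V {1,2,3,6,7,8}->{1,3}; U {5,6,7}->{5,7}
Constraint 3 (U != W) on D(U)={5,7} D(W)={2,6}: no change
Constraint 4 (V + W = U) on D(V)={1,3} D(W)={2,6} D(U)={5,7}: no change
So after all 4 constraints: D(U) = {5,7}

Answer: {5,7}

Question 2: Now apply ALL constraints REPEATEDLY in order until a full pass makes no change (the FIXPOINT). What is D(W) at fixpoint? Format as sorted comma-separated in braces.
Answer: {2,6}

Derivation:
pass 0 (initial): D(W)={2,6,7}
pass 1: U {5,6,7}->{5,7}; V {1,2,3,6,7,8}->{1,3}; W {2,6,7}->{2,6}
pass 2: no change
Fixpoint after 2 passes: D(W) = {2,6}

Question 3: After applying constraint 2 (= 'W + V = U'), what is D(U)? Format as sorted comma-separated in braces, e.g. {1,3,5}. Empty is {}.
Answer: {5,7}

Derivation:
Constraint 1 (W != U) on D(W)={2,6,7} D(U)={5,6,7}: no change
Constraint 2 (W + V = U) on D(W)={2,6,7} D(V)={1,2,3,6,7,8} D(U)={5,6,7}: W {2,6,7}->{2,6}; V {1,2,3,6,7,8}->{1,3}; U {5,6,7}->{5,7}
So after constraint 2: D(U) = {5,7}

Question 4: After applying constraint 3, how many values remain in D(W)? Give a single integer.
Answer: 2

Derivation:
Constraint 1 (W != U) on D(W)={2,6,7} D(U)={5,6,7}: no change
Constraint 2 (W + V = U) on D(W)={2,6,7} D(V)={1,2,3,6,7,8} D(U)={5,6,7}: W {2,6,7}->{2,6}; V {1,2,3,6,7,8}->{1,3}; U {5,6,7}->{5,7}
Constraint 3 (U != W) on D(U)={5,7} D(W)={2,6}: no change
So after constraint 3: D(W)={2,6}, size = 2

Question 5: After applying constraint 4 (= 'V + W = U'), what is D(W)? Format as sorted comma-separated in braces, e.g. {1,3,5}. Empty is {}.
Answer: {2,6}

Derivation:
Constraint 1 (W != U) on D(W)={2,6,7} D(U)={5,6,7}: no change
Constraint 2 (W + V = U) on D(W)={2,6,7} D(V)={1,2,3,6,7,8} D(U)={5,6,7}: W {2,6,7}->{2,6}; V {1,2,3,6,7,8}->{1,3}; U {5,6,7}->{5,7}
Constraint 3 (U != W) on D(U)={5,7} D(W)={2,6}: no change
Constraint 4 (V + W = U) on D(V)={1,3} D(W)={2,6} D(U)={5,7}: no change
So after constraint 4: D(W) = {2,6}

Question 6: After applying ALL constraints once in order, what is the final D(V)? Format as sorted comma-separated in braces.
Constraint 1 (W != U) on D(W)={2,6,7} D(U)={5,6,7}: no change
Constraint 2 (W + V = U) on D(W)={2,6,7} D(V)={1,2,3,6,7,8} D(U)={5,6,7}: W {2,6,7}->{2,6}; V {1,2,3,6,7,8}->{1,3}; U {5,6,7}->{5,7}
Constraint 3 (U != W) on D(U)={5,7} D(W)={2,6}: no change
Constraint 4 (V + W = U) on D(V)={1,3} D(W)={2,6} D(U)={5,7}: no change
So after all 4 constraints: D(V) = {1,3}

Answer: {1,3}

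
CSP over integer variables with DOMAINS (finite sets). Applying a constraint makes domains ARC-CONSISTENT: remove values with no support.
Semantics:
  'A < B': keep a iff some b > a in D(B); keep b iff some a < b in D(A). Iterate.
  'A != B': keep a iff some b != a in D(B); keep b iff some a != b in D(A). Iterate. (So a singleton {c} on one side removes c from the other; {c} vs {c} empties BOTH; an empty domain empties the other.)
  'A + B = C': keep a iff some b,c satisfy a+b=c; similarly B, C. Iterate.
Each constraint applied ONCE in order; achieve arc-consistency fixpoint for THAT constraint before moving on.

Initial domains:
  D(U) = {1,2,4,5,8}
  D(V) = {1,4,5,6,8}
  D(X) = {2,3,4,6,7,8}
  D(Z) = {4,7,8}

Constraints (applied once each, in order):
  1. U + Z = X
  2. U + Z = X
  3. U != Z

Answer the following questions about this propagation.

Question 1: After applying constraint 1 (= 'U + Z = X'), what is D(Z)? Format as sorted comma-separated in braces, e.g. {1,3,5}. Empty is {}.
Answer: {4,7}

Derivation:
Constraint 1 (U + Z = X) on D(U)={1,2,4,5,8} D(Z)={4,7,8} D(X)={2,3,4,6,7,8}: U {1,2,4,5,8}->{1,2,4}; Z {4,7,8}->{4,7}; X {2,3,4,6,7,8}->{6,8}
So after constraint 1: D(Z) = {4,7}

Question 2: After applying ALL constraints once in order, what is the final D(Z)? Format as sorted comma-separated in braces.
Answer: {4,7}

Derivation:
Constraint 1 (U + Z = X) on D(U)={1,2,4,5,8} D(Z)={4,7,8} D(X)={2,3,4,6,7,8}: U {1,2,4,5,8}->{1,2,4}; Z {4,7,8}->{4,7}; X {2,3,4,6,7,8}->{6,8}
Constraint 2 (U + Z = X) on D(U)={1,2,4} D(Z)={4,7} D(X)={6,8}: no change
Constraint 3 (U != Z) on D(U)={1,2,4} D(Z)={4,7}: no change
So after all 3 constraints: D(Z) = {4,7}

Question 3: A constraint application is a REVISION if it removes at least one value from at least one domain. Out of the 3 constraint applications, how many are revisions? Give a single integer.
Constraint 1 (U + Z = X) on D(U)={1,2,4,5,8} D(Z)={4,7,8} D(X)={2,3,4,6,7,8}: U {1,2,4,5,8}->{1,2,4}; Z {4,7,8}->{4,7}; X {2,3,4,6,7,8}->{6,8} => REVISION
Constraint 2 (U + Z = X) on D(U)={1,2,4} D(Z)={4,7} D(X)={6,8}: no change => not a revision
Constraint 3 (U != Z) on D(U)={1,2,4} D(Z)={4,7}: no change => not a revision
Total revisions = 1

Answer: 1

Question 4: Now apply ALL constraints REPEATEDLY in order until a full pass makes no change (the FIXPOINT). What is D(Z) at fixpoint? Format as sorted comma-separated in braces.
pass 0 (initial): D(Z)={4,7,8}
pass 1: U {1,2,4,5,8}->{1,2,4}; X {2,3,4,6,7,8}->{6,8}; Z {4,7,8}->{4,7}
pass 2: no change
Fixpoint after 2 passes: D(Z) = {4,7}

Answer: {4,7}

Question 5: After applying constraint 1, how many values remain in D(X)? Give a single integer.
Constraint 1 (U + Z = X) on D(U)={1,2,4,5,8} D(Z)={4,7,8} D(X)={2,3,4,6,7,8}: U {1,2,4,5,8}->{1,2,4}; Z {4,7,8}->{4,7}; X {2,3,4,6,7,8}->{6,8}
So after constraint 1: D(X)={6,8}, size = 2

Answer: 2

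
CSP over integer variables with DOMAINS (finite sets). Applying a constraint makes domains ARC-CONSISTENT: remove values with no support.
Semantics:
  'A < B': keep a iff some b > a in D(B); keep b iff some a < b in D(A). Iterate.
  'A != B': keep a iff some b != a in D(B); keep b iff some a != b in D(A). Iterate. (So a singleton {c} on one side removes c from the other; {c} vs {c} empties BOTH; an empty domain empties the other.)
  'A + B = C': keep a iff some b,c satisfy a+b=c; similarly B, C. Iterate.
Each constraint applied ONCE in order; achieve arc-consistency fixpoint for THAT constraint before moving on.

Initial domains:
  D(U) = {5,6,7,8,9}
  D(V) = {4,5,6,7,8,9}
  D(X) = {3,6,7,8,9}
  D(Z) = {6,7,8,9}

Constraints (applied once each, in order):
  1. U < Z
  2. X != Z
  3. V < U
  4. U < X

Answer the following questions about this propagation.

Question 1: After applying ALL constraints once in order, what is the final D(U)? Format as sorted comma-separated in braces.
Answer: {5,6,7,8}

Derivation:
Constraint 1 (U < Z) on D(U)={5,6,7,8,9} D(Z)={6,7,8,9}: U {5,6,7,8,9}->{5,6,7,8}
Constraint 2 (X != Z) on D(X)={3,6,7,8,9} D(Z)={6,7,8,9}: no change
Constraint 3 (V < U) on D(V)={4,5,6,7,8,9} D(U)={5,6,7,8}: V {4,5,6,7,8,9}->{4,5,6,7}
Constraint 4 (U < X) on D(U)={5,6,7,8} D(X)={3,6,7,8,9}: X {3,6,7,8,9}->{6,7,8,9}
So after all 4 constraints: D(U) = {5,6,7,8}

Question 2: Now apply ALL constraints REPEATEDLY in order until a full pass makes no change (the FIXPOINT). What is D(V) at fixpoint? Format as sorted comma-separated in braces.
pass 0 (initial): D(V)={4,5,6,7,8,9}
pass 1: U {5,6,7,8,9}->{5,6,7,8}; V {4,5,6,7,8,9}->{4,5,6,7}; X {3,6,7,8,9}->{6,7,8,9}
pass 2: no change
Fixpoint after 2 passes: D(V) = {4,5,6,7}

Answer: {4,5,6,7}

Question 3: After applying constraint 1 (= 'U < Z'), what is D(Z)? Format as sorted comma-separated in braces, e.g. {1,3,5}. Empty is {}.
Answer: {6,7,8,9}

Derivation:
Constraint 1 (U < Z) on D(U)={5,6,7,8,9} D(Z)={6,7,8,9}: U {5,6,7,8,9}->{5,6,7,8}
So after constraint 1: D(Z) = {6,7,8,9}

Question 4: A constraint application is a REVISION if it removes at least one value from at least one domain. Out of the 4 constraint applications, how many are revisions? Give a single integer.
Answer: 3

Derivation:
Constraint 1 (U < Z) on D(U)={5,6,7,8,9} D(Z)={6,7,8,9}: U {5,6,7,8,9}->{5,6,7,8} => REVISION
Constraint 2 (X != Z) on D(X)={3,6,7,8,9} D(Z)={6,7,8,9}: no change => not a revision
Constraint 3 (V < U) on D(V)={4,5,6,7,8,9} D(U)={5,6,7,8}: V {4,5,6,7,8,9}->{4,5,6,7} => REVISION
Constraint 4 (U < X) on D(U)={5,6,7,8} D(X)={3,6,7,8,9}: X {3,6,7,8,9}->{6,7,8,9} => REVISION
Total revisions = 3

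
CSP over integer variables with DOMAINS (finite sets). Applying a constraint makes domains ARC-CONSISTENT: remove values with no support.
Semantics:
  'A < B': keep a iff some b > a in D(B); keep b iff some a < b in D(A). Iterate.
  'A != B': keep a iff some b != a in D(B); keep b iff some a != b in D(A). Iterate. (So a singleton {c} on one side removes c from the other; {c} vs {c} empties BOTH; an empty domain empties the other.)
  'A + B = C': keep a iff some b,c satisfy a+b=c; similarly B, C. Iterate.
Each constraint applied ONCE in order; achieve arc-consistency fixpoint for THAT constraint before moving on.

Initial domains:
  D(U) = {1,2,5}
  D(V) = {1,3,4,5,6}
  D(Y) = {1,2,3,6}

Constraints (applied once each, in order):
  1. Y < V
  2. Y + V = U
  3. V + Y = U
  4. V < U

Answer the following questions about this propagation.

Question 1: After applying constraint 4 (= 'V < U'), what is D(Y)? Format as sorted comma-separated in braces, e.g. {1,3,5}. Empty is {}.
Constraint 1 (Y < V) on D(Y)={1,2,3,6} D(V)={1,3,4,5,6}: Y {1,2,3,6}->{1,2,3}; V {1,3,4,5,6}->{3,4,5,6}
Constraint 2 (Y + V = U) on D(Y)={1,2,3} D(V)={3,4,5,6} D(U)={1,2,5}: Y {1,2,3}->{1,2}; V {3,4,5,6}->{3,4}; U {1,2,5}->{5}
Constraint 3 (V + Y = U) on D(V)={3,4} D(Y)={1,2} D(U)={5}: no change
Constraint 4 (V < U) on D(V)={3,4} D(U)={5}: no change
So after constraint 4: D(Y) = {1,2}

Answer: {1,2}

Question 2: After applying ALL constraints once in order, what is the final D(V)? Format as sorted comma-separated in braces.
Answer: {3,4}

Derivation:
Constraint 1 (Y < V) on D(Y)={1,2,3,6} D(V)={1,3,4,5,6}: Y {1,2,3,6}->{1,2,3}; V {1,3,4,5,6}->{3,4,5,6}
Constraint 2 (Y + V = U) on D(Y)={1,2,3} D(V)={3,4,5,6} D(U)={1,2,5}: Y {1,2,3}->{1,2}; V {3,4,5,6}->{3,4}; U {1,2,5}->{5}
Constraint 3 (V + Y = U) on D(V)={3,4} D(Y)={1,2} D(U)={5}: no change
Constraint 4 (V < U) on D(V)={3,4} D(U)={5}: no change
So after all 4 constraints: D(V) = {3,4}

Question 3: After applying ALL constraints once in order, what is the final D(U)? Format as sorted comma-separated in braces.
Constraint 1 (Y < V) on D(Y)={1,2,3,6} D(V)={1,3,4,5,6}: Y {1,2,3,6}->{1,2,3}; V {1,3,4,5,6}->{3,4,5,6}
Constraint 2 (Y + V = U) on D(Y)={1,2,3} D(V)={3,4,5,6} D(U)={1,2,5}: Y {1,2,3}->{1,2}; V {3,4,5,6}->{3,4}; U {1,2,5}->{5}
Constraint 3 (V + Y = U) on D(V)={3,4} D(Y)={1,2} D(U)={5}: no change
Constraint 4 (V < U) on D(V)={3,4} D(U)={5}: no change
So after all 4 constraints: D(U) = {5}

Answer: {5}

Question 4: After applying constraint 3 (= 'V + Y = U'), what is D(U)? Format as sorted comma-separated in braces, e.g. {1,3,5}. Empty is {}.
Answer: {5}

Derivation:
Constraint 1 (Y < V) on D(Y)={1,2,3,6} D(V)={1,3,4,5,6}: Y {1,2,3,6}->{1,2,3}; V {1,3,4,5,6}->{3,4,5,6}
Constraint 2 (Y + V = U) on D(Y)={1,2,3} D(V)={3,4,5,6} D(U)={1,2,5}: Y {1,2,3}->{1,2}; V {3,4,5,6}->{3,4}; U {1,2,5}->{5}
Constraint 3 (V + Y = U) on D(V)={3,4} D(Y)={1,2} D(U)={5}: no change
So after constraint 3: D(U) = {5}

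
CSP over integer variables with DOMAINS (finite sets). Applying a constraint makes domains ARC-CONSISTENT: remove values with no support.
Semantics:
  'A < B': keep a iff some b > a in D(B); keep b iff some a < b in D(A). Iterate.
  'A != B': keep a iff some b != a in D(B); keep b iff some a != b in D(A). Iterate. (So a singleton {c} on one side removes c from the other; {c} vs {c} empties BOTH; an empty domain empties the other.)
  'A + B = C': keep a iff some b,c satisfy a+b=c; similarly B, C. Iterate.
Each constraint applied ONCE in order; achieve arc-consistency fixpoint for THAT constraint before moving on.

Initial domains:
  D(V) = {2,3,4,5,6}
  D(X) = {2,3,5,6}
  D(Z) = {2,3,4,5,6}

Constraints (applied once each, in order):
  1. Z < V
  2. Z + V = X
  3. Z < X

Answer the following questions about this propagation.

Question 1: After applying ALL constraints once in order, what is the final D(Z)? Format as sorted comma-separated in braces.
Answer: {2,3}

Derivation:
Constraint 1 (Z < V) on D(Z)={2,3,4,5,6} D(V)={2,3,4,5,6}: Z {2,3,4,5,6}->{2,3,4,5}; V {2,3,4,5,6}->{3,4,5,6}
Constraint 2 (Z + V = X) on D(Z)={2,3,4,5} D(V)={3,4,5,6} D(X)={2,3,5,6}: Z {2,3,4,5}->{2,3}; V {3,4,5,6}->{3,4}; X {2,3,5,6}->{5,6}
Constraint 3 (Z < X) on D(Z)={2,3} D(X)={5,6}: no change
So after all 3 constraints: D(Z) = {2,3}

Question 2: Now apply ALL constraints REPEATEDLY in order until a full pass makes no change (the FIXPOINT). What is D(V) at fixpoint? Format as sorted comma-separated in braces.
pass 0 (initial): D(V)={2,3,4,5,6}
pass 1: V {2,3,4,5,6}->{3,4}; X {2,3,5,6}->{5,6}; Z {2,3,4,5,6}->{2,3}
pass 2: no change
Fixpoint after 2 passes: D(V) = {3,4}

Answer: {3,4}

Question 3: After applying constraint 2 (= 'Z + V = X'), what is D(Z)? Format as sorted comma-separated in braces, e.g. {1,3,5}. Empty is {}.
Answer: {2,3}

Derivation:
Constraint 1 (Z < V) on D(Z)={2,3,4,5,6} D(V)={2,3,4,5,6}: Z {2,3,4,5,6}->{2,3,4,5}; V {2,3,4,5,6}->{3,4,5,6}
Constraint 2 (Z + V = X) on D(Z)={2,3,4,5} D(V)={3,4,5,6} D(X)={2,3,5,6}: Z {2,3,4,5}->{2,3}; V {3,4,5,6}->{3,4}; X {2,3,5,6}->{5,6}
So after constraint 2: D(Z) = {2,3}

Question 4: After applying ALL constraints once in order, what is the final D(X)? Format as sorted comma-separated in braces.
Answer: {5,6}

Derivation:
Constraint 1 (Z < V) on D(Z)={2,3,4,5,6} D(V)={2,3,4,5,6}: Z {2,3,4,5,6}->{2,3,4,5}; V {2,3,4,5,6}->{3,4,5,6}
Constraint 2 (Z + V = X) on D(Z)={2,3,4,5} D(V)={3,4,5,6} D(X)={2,3,5,6}: Z {2,3,4,5}->{2,3}; V {3,4,5,6}->{3,4}; X {2,3,5,6}->{5,6}
Constraint 3 (Z < X) on D(Z)={2,3} D(X)={5,6}: no change
So after all 3 constraints: D(X) = {5,6}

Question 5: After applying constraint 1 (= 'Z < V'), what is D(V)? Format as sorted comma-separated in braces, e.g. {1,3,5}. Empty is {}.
Constraint 1 (Z < V) on D(Z)={2,3,4,5,6} D(V)={2,3,4,5,6}: Z {2,3,4,5,6}->{2,3,4,5}; V {2,3,4,5,6}->{3,4,5,6}
So after constraint 1: D(V) = {3,4,5,6}

Answer: {3,4,5,6}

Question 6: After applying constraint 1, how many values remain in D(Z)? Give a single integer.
Constraint 1 (Z < V) on D(Z)={2,3,4,5,6} D(V)={2,3,4,5,6}: Z {2,3,4,5,6}->{2,3,4,5}; V {2,3,4,5,6}->{3,4,5,6}
So after constraint 1: D(Z)={2,3,4,5}, size = 4

Answer: 4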